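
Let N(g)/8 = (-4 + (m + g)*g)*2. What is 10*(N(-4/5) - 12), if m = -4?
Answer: -728/5 ≈ -145.60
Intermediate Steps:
N(g) = -64 + 16*g*(-4 + g) (N(g) = 8*((-4 + (-4 + g)*g)*2) = 8*((-4 + g*(-4 + g))*2) = 8*(-8 + 2*g*(-4 + g)) = -64 + 16*g*(-4 + g))
10*(N(-4/5) - 12) = 10*((-64 - (-256)/5 + 16*(-4/5)²) - 12) = 10*((-64 - (-256)/5 + 16*(-4*⅕)²) - 12) = 10*((-64 - 64*(-⅘) + 16*(-⅘)²) - 12) = 10*((-64 + 256/5 + 16*(16/25)) - 12) = 10*((-64 + 256/5 + 256/25) - 12) = 10*(-64/25 - 12) = 10*(-364/25) = -728/5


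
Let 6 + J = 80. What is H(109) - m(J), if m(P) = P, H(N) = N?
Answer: 35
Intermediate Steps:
J = 74 (J = -6 + 80 = 74)
H(109) - m(J) = 109 - 1*74 = 109 - 74 = 35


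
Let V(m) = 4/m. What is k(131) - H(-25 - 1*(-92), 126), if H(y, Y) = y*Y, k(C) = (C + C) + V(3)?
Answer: -24536/3 ≈ -8178.7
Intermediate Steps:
k(C) = 4/3 + 2*C (k(C) = (C + C) + 4/3 = 2*C + 4*(⅓) = 2*C + 4/3 = 4/3 + 2*C)
H(y, Y) = Y*y
k(131) - H(-25 - 1*(-92), 126) = (4/3 + 2*131) - 126*(-25 - 1*(-92)) = (4/3 + 262) - 126*(-25 + 92) = 790/3 - 126*67 = 790/3 - 1*8442 = 790/3 - 8442 = -24536/3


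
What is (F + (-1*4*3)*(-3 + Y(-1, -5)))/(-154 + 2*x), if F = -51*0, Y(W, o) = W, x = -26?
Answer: -24/103 ≈ -0.23301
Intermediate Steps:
F = 0
(F + (-1*4*3)*(-3 + Y(-1, -5)))/(-154 + 2*x) = (0 + (-1*4*3)*(-3 - 1))/(-154 + 2*(-26)) = (0 - 4*3*(-4))/(-154 - 52) = (0 - 12*(-4))/(-206) = (0 + 48)*(-1/206) = 48*(-1/206) = -24/103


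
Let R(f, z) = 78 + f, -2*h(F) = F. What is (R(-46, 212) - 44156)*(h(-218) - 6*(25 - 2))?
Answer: 1279596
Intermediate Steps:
h(F) = -F/2
(R(-46, 212) - 44156)*(h(-218) - 6*(25 - 2)) = ((78 - 46) - 44156)*(-1/2*(-218) - 6*(25 - 2)) = (32 - 44156)*(109 - 6*23) = -44124*(109 - 138) = -44124*(-29) = 1279596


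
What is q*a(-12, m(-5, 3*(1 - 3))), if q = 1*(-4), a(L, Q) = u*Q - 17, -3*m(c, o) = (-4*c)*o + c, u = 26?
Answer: -12796/3 ≈ -4265.3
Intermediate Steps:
m(c, o) = -c/3 + 4*c*o/3 (m(c, o) = -((-4*c)*o + c)/3 = -(-4*c*o + c)/3 = -(c - 4*c*o)/3 = -c/3 + 4*c*o/3)
a(L, Q) = -17 + 26*Q (a(L, Q) = 26*Q - 17 = -17 + 26*Q)
q = -4
q*a(-12, m(-5, 3*(1 - 3))) = -4*(-17 + 26*((⅓)*(-5)*(-1 + 4*(3*(1 - 3))))) = -4*(-17 + 26*((⅓)*(-5)*(-1 + 4*(3*(-2))))) = -4*(-17 + 26*((⅓)*(-5)*(-1 + 4*(-6)))) = -4*(-17 + 26*((⅓)*(-5)*(-1 - 24))) = -4*(-17 + 26*((⅓)*(-5)*(-25))) = -4*(-17 + 26*(125/3)) = -4*(-17 + 3250/3) = -4*3199/3 = -12796/3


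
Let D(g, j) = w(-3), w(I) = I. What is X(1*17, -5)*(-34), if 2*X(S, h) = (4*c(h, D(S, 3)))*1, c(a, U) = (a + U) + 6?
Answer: 136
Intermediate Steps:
D(g, j) = -3
c(a, U) = 6 + U + a (c(a, U) = (U + a) + 6 = 6 + U + a)
X(S, h) = 6 + 2*h (X(S, h) = ((4*(6 - 3 + h))*1)/2 = ((4*(3 + h))*1)/2 = ((12 + 4*h)*1)/2 = (12 + 4*h)/2 = 6 + 2*h)
X(1*17, -5)*(-34) = (6 + 2*(-5))*(-34) = (6 - 10)*(-34) = -4*(-34) = 136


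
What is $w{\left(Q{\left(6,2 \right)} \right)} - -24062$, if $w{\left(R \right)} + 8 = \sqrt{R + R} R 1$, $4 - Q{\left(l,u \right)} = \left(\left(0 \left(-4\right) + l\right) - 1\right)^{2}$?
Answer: $24054 - 21 i \sqrt{42} \approx 24054.0 - 136.1 i$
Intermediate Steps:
$Q{\left(l,u \right)} = 4 - \left(-1 + l\right)^{2}$ ($Q{\left(l,u \right)} = 4 - \left(\left(0 \left(-4\right) + l\right) - 1\right)^{2} = 4 - \left(\left(0 + l\right) - 1\right)^{2} = 4 - \left(l - 1\right)^{2} = 4 - \left(-1 + l\right)^{2}$)
$w{\left(R \right)} = -8 + \sqrt{2} R^{\frac{3}{2}}$ ($w{\left(R \right)} = -8 + \sqrt{R + R} R 1 = -8 + \sqrt{2 R} R 1 = -8 + \sqrt{2} \sqrt{R} R 1 = -8 + \sqrt{2} R^{\frac{3}{2}} \cdot 1 = -8 + \sqrt{2} R^{\frac{3}{2}}$)
$w{\left(Q{\left(6,2 \right)} \right)} - -24062 = \left(-8 + \sqrt{2} \left(4 - \left(-1 + 6\right)^{2}\right)^{\frac{3}{2}}\right) - -24062 = \left(-8 + \sqrt{2} \left(4 - 5^{2}\right)^{\frac{3}{2}}\right) + 24062 = \left(-8 + \sqrt{2} \left(4 - 25\right)^{\frac{3}{2}}\right) + 24062 = \left(-8 + \sqrt{2} \left(-21\right)^{\frac{3}{2}}\right) + 24062 = \left(-8 + \sqrt{2} \left(- 21 i \sqrt{21}\right)\right) + 24062 = \left(-8 - 21 i \sqrt{42}\right) + 24062 = 24054 - 21 i \sqrt{42}$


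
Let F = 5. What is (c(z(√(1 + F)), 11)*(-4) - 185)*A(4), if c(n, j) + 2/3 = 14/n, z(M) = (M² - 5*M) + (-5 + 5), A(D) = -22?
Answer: 224950/57 - 3080*√6/57 ≈ 3814.1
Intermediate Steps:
z(M) = M² - 5*M (z(M) = (M² - 5*M) + 0 = M² - 5*M)
c(n, j) = -⅔ + 14/n
(c(z(√(1 + F)), 11)*(-4) - 185)*A(4) = ((-⅔ + 14/((√(1 + 5)*(-5 + √(1 + 5)))))*(-4) - 185)*(-22) = ((-⅔ + 14/((√6*(-5 + √6))))*(-4) - 185)*(-22) = ((-⅔ + 14*(√6/(6*(-5 + √6))))*(-4) - 185)*(-22) = ((-⅔ + 7*√6/(3*(-5 + √6)))*(-4) - 185)*(-22) = ((8/3 - 28*√6/(3*(-5 + √6))) - 185)*(-22) = (-547/3 - 28*√6/(3*(-5 + √6)))*(-22) = 12034/3 + 616*√6/(3*(-5 + √6))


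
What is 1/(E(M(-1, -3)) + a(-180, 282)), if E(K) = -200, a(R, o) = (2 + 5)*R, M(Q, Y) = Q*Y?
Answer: -1/1460 ≈ -0.00068493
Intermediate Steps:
a(R, o) = 7*R
1/(E(M(-1, -3)) + a(-180, 282)) = 1/(-200 + 7*(-180)) = 1/(-200 - 1260) = 1/(-1460) = -1/1460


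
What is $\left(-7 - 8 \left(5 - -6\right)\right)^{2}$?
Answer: $9025$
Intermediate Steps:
$\left(-7 - 8 \left(5 - -6\right)\right)^{2} = \left(-7 - 8 \left(5 + 6\right)\right)^{2} = \left(-7 - 88\right)^{2} = \left(-95\right)^{2} = 9025$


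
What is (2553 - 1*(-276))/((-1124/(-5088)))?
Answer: 3598488/281 ≈ 12806.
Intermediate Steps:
(2553 - 1*(-276))/((-1124/(-5088))) = (2553 + 276)/((-1124*(-1/5088))) = 2829/(281/1272) = 2829*(1272/281) = 3598488/281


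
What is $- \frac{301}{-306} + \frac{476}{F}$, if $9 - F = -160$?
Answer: $\frac{196525}{51714} \approx 3.8002$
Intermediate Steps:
$F = 169$ ($F = 9 - -160 = 9 + 160 = 169$)
$- \frac{301}{-306} + \frac{476}{F} = - \frac{301}{-306} + \frac{476}{169} = \left(-301\right) \left(- \frac{1}{306}\right) + 476 \cdot \frac{1}{169} = \frac{301}{306} + \frac{476}{169} = \frac{196525}{51714}$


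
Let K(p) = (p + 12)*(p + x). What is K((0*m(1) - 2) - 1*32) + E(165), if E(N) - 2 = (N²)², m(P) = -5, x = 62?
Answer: 741200011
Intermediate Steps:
E(N) = 2 + N⁴ (E(N) = 2 + (N²)² = 2 + N⁴)
K(p) = (12 + p)*(62 + p) (K(p) = (p + 12)*(p + 62) = (12 + p)*(62 + p))
K((0*m(1) - 2) - 1*32) + E(165) = (744 + ((0*(-5) - 2) - 1*32)² + 74*((0*(-5) - 2) - 1*32)) + (2 + 165⁴) = (744 + ((0 - 2) - 32)² + 74*((0 - 2) - 32)) + (2 + 741200625) = (744 + (-2 - 32)² + 74*(-2 - 32)) + 741200627 = (744 + (-34)² + 74*(-34)) + 741200627 = (744 + 1156 - 2516) + 741200627 = -616 + 741200627 = 741200011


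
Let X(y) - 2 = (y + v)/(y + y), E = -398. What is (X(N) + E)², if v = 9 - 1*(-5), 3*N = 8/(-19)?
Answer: 12694969/64 ≈ 1.9836e+5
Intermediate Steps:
N = -8/57 (N = (8/(-19))/3 = (8*(-1/19))/3 = (⅓)*(-8/19) = -8/57 ≈ -0.14035)
v = 14 (v = 9 + 5 = 14)
X(y) = 2 + (14 + y)/(2*y) (X(y) = 2 + (y + 14)/(y + y) = 2 + (14 + y)/((2*y)) = 2 + (14 + y)*(1/(2*y)) = 2 + (14 + y)/(2*y))
(X(N) + E)² = ((5/2 + 7/(-8/57)) - 398)² = ((5/2 + 7*(-57/8)) - 398)² = ((5/2 - 399/8) - 398)² = (-379/8 - 398)² = (-3563/8)² = 12694969/64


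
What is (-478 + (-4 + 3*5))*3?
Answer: -1401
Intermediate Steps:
(-478 + (-4 + 3*5))*3 = (-478 + (-4 + 15))*3 = (-478 + 11)*3 = -467*3 = -1401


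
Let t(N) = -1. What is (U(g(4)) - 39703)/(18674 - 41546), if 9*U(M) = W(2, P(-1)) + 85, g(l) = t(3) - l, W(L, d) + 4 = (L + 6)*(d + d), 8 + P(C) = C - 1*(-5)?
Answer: 178655/102924 ≈ 1.7358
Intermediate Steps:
P(C) = -3 + C (P(C) = -8 + (C - 1*(-5)) = -8 + (C + 5) = -8 + (5 + C) = -3 + C)
W(L, d) = -4 + 2*d*(6 + L) (W(L, d) = -4 + (L + 6)*(d + d) = -4 + (6 + L)*(2*d) = -4 + 2*d*(6 + L))
g(l) = -1 - l
U(M) = 17/9 (U(M) = ((-4 + 12*(-3 - 1) + 2*2*(-3 - 1)) + 85)/9 = ((-4 + 12*(-4) + 2*2*(-4)) + 85)/9 = ((-4 - 48 - 16) + 85)/9 = (-68 + 85)/9 = (⅑)*17 = 17/9)
(U(g(4)) - 39703)/(18674 - 41546) = (17/9 - 39703)/(18674 - 41546) = -357310/9/(-22872) = -357310/9*(-1/22872) = 178655/102924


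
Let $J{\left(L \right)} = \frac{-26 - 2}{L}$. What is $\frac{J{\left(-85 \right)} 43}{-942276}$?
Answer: $- \frac{301}{20023365} \approx -1.5032 \cdot 10^{-5}$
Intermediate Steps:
$J{\left(L \right)} = - \frac{28}{L}$
$\frac{J{\left(-85 \right)} 43}{-942276} = \frac{- \frac{28}{-85} \cdot 43}{-942276} = \left(-28\right) \left(- \frac{1}{85}\right) 43 \left(- \frac{1}{942276}\right) = \frac{28}{85} \cdot 43 \left(- \frac{1}{942276}\right) = \frac{1204}{85} \left(- \frac{1}{942276}\right) = - \frac{301}{20023365}$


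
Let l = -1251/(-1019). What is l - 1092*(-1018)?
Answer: 1132778715/1019 ≈ 1.1117e+6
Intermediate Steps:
l = 1251/1019 (l = -1251*(-1/1019) = 1251/1019 ≈ 1.2277)
l - 1092*(-1018) = 1251/1019 - 1092*(-1018) = 1251/1019 + 1111656 = 1132778715/1019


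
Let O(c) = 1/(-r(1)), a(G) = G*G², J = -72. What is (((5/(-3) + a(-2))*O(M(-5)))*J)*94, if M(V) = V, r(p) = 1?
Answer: -65424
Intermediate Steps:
a(G) = G³
O(c) = -1 (O(c) = 1/(-1*1) = 1/(-1) = -1)
(((5/(-3) + a(-2))*O(M(-5)))*J)*94 = (((5/(-3) + (-2)³)*(-1))*(-72))*94 = (((5*(-⅓) - 8)*(-1))*(-72))*94 = (((-5/3 - 8)*(-1))*(-72))*94 = (-29/3*(-1)*(-72))*94 = ((29/3)*(-72))*94 = -696*94 = -65424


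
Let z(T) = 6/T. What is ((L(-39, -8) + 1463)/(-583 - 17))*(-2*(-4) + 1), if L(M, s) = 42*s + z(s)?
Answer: -2703/160 ≈ -16.894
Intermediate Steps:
L(M, s) = 6/s + 42*s (L(M, s) = 42*s + 6/s = 6/s + 42*s)
((L(-39, -8) + 1463)/(-583 - 17))*(-2*(-4) + 1) = (((6/(-8) + 42*(-8)) + 1463)/(-583 - 17))*(-2*(-4) + 1) = (((6*(-1/8) - 336) + 1463)/(-600))*(8 + 1) = (((-3/4 - 336) + 1463)*(-1/600))*9 = ((-1347/4 + 1463)*(-1/600))*9 = ((4505/4)*(-1/600))*9 = -901/480*9 = -2703/160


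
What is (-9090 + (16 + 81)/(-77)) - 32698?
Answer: -3217773/77 ≈ -41789.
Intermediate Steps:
(-9090 + (16 + 81)/(-77)) - 32698 = (-9090 + 97*(-1/77)) - 32698 = (-9090 - 97/77) - 32698 = -700027/77 - 32698 = -3217773/77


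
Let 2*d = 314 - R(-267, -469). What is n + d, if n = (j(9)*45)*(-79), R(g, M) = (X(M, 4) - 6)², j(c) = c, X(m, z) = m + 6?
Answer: -283637/2 ≈ -1.4182e+5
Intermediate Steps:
X(m, z) = 6 + m
R(g, M) = M² (R(g, M) = ((6 + M) - 6)² = M²)
n = -31995 (n = (9*45)*(-79) = 405*(-79) = -31995)
d = -219647/2 (d = (314 - 1*(-469)²)/2 = (314 - 1*219961)/2 = (314 - 219961)/2 = (½)*(-219647) = -219647/2 ≈ -1.0982e+5)
n + d = -31995 - 219647/2 = -283637/2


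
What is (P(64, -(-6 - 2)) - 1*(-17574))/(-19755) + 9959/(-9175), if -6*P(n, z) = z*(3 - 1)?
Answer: -214774217/108751275 ≈ -1.9749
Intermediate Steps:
P(n, z) = -z/3 (P(n, z) = -z*(3 - 1)/6 = -z*2/6 = -z/3)
(P(64, -(-6 - 2)) - 1*(-17574))/(-19755) + 9959/(-9175) = (-(-1)*(-6 - 2)/3 - 1*(-17574))/(-19755) + 9959/(-9175) = (-(-1)*(-8)/3 + 17574)*(-1/19755) + 9959*(-1/9175) = (-⅓*8 + 17574)*(-1/19755) - 9959/9175 = (-8/3 + 17574)*(-1/19755) - 9959/9175 = (52714/3)*(-1/19755) - 9959/9175 = -52714/59265 - 9959/9175 = -214774217/108751275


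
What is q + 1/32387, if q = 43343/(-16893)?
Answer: -1403732848/547113591 ≈ -2.5657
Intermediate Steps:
q = -43343/16893 (q = 43343*(-1/16893) = -43343/16893 ≈ -2.5657)
q + 1/32387 = -43343/16893 + 1/32387 = -1403732848/547113591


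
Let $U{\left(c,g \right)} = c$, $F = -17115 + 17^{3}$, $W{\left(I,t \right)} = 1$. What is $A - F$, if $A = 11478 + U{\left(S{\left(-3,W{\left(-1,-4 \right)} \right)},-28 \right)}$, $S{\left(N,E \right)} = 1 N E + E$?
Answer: $23678$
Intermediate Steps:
$F = -12202$ ($F = -17115 + 4913 = -12202$)
$S{\left(N,E \right)} = E + E N$ ($S{\left(N,E \right)} = N E + E = E N + E = E + E N$)
$A = 11476$ ($A = 11478 + 1 \left(1 - 3\right) = 11478 + 1 \left(-2\right) = 11478 - 2 = 11476$)
$A - F = 11476 - -12202 = 11476 + 12202 = 23678$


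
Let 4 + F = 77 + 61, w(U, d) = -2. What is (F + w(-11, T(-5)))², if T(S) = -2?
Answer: 17424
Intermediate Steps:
F = 134 (F = -4 + (77 + 61) = -4 + 138 = 134)
(F + w(-11, T(-5)))² = (134 - 2)² = 132² = 17424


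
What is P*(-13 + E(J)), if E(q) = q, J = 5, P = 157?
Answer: -1256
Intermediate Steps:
P*(-13 + E(J)) = 157*(-13 + 5) = 157*(-8) = -1256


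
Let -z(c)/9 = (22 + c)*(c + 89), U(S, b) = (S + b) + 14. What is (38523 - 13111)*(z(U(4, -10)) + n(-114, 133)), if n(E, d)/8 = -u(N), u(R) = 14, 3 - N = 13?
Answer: -668386424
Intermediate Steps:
N = -10 (N = 3 - 1*13 = 3 - 13 = -10)
U(S, b) = 14 + S + b
n(E, d) = -112 (n(E, d) = 8*(-1*14) = 8*(-14) = -112)
z(c) = -9*(22 + c)*(89 + c) (z(c) = -9*(22 + c)*(c + 89) = -9*(22 + c)*(89 + c))
(38523 - 13111)*(z(U(4, -10)) + n(-114, 133)) = (38523 - 13111)*((-17622 - 999*(14 + 4 - 10) - 9*(14 + 4 - 10)²) - 112) = 25412*((-17622 - 999*8 - 9*8²) - 112) = 25412*((-17622 - 7992 - 9*64) - 112) = 25412*((-17622 - 7992 - 576) - 112) = 25412*(-26190 - 112) = 25412*(-26302) = -668386424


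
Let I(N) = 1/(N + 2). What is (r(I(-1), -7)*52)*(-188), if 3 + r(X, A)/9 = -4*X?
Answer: 615888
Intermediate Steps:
I(N) = 1/(2 + N)
r(X, A) = -27 - 36*X (r(X, A) = -27 + 9*(-4*X) = -27 - 36*X)
(r(I(-1), -7)*52)*(-188) = ((-27 - 36/(2 - 1))*52)*(-188) = ((-27 - 36/1)*52)*(-188) = ((-27 - 36*1)*52)*(-188) = ((-27 - 36)*52)*(-188) = -63*52*(-188) = -3276*(-188) = 615888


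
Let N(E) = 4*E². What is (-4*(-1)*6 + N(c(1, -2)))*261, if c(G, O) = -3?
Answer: 15660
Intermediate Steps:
(-4*(-1)*6 + N(c(1, -2)))*261 = (-4*(-1)*6 + 4*(-3)²)*261 = (4*6 + 4*9)*261 = (24 + 36)*261 = 60*261 = 15660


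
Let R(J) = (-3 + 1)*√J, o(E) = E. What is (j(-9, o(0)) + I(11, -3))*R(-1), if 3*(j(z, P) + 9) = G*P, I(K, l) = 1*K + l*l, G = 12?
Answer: -22*I ≈ -22.0*I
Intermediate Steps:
I(K, l) = K + l²
j(z, P) = -9 + 4*P (j(z, P) = -9 + (12*P)/3 = -9 + 4*P)
R(J) = -2*√J
(j(-9, o(0)) + I(11, -3))*R(-1) = ((-9 + 4*0) + (11 + (-3)²))*(-2*I) = ((-9 + 0) + (11 + 9))*(-2*I) = (-9 + 20)*(-2*I) = 11*(-2*I) = -22*I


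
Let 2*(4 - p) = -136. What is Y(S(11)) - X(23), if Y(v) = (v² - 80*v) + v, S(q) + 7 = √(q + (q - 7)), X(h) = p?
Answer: 545 - 93*√15 ≈ 184.81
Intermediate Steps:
p = 72 (p = 4 - ½*(-136) = 4 + 68 = 72)
X(h) = 72
S(q) = -7 + √(-7 + 2*q) (S(q) = -7 + √(q + (q - 7)) = -7 + √(q + (-7 + q)) = -7 + √(-7 + 2*q))
Y(v) = v² - 79*v
Y(S(11)) - X(23) = (-7 + √(-7 + 2*11))*(-79 + (-7 + √(-7 + 2*11))) - 1*72 = (-7 + √(-7 + 22))*(-79 + (-7 + √(-7 + 22))) - 72 = (-7 + √15)*(-79 + (-7 + √15)) - 72 = (-7 + √15)*(-86 + √15) - 72 = (-86 + √15)*(-7 + √15) - 72 = -72 + (-86 + √15)*(-7 + √15)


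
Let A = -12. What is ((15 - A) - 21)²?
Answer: 36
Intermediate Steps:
((15 - A) - 21)² = ((15 - 1*(-12)) - 21)² = ((15 + 12) - 21)² = (27 - 21)² = 6² = 36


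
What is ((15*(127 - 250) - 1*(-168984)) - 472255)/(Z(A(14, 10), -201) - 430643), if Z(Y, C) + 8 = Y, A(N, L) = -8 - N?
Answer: 305116/430673 ≈ 0.70846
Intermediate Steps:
Z(Y, C) = -8 + Y
((15*(127 - 250) - 1*(-168984)) - 472255)/(Z(A(14, 10), -201) - 430643) = ((15*(127 - 250) - 1*(-168984)) - 472255)/((-8 + (-8 - 1*14)) - 430643) = ((15*(-123) + 168984) - 472255)/((-8 + (-8 - 14)) - 430643) = ((-1845 + 168984) - 472255)/((-8 - 22) - 430643) = (167139 - 472255)/(-30 - 430643) = -305116/(-430673) = -305116*(-1/430673) = 305116/430673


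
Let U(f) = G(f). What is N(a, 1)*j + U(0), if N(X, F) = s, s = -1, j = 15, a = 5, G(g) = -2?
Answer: -17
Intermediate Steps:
U(f) = -2
N(X, F) = -1
N(a, 1)*j + U(0) = -1*15 - 2 = -15 - 2 = -17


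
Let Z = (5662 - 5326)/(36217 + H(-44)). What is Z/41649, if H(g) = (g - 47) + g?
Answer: 56/250463203 ≈ 2.2359e-7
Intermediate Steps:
H(g) = -47 + 2*g (H(g) = (-47 + g) + g = -47 + 2*g)
Z = 168/18041 (Z = (5662 - 5326)/(36217 + (-47 + 2*(-44))) = 336/(36217 + (-47 - 88)) = 336/(36217 - 135) = 336/36082 = 336*(1/36082) = 168/18041 ≈ 0.0093121)
Z/41649 = (168/18041)/41649 = (168/18041)*(1/41649) = 56/250463203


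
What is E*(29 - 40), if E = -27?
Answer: 297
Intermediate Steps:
E*(29 - 40) = -27*(29 - 40) = -27*(-11) = 297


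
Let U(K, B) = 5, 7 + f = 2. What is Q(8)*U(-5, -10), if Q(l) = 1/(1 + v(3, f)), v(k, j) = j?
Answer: -5/4 ≈ -1.2500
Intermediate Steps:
f = -5 (f = -7 + 2 = -5)
Q(l) = -¼ (Q(l) = 1/(1 - 5) = 1/(-4) = -¼)
Q(8)*U(-5, -10) = -¼*5 = -5/4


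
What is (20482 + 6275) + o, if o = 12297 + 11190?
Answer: 50244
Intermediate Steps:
o = 23487
(20482 + 6275) + o = (20482 + 6275) + 23487 = 26757 + 23487 = 50244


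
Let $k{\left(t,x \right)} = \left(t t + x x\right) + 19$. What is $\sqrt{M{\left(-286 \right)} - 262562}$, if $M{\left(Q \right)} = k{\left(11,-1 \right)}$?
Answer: $i \sqrt{262421} \approx 512.27 i$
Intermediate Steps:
$k{\left(t,x \right)} = 19 + t^{2} + x^{2}$ ($k{\left(t,x \right)} = \left(t^{2} + x^{2}\right) + 19 = 19 + t^{2} + x^{2}$)
$M{\left(Q \right)} = 141$ ($M{\left(Q \right)} = 19 + 11^{2} + \left(-1\right)^{2} = 19 + 121 + 1 = 141$)
$\sqrt{M{\left(-286 \right)} - 262562} = \sqrt{141 - 262562} = \sqrt{-262421} = i \sqrt{262421}$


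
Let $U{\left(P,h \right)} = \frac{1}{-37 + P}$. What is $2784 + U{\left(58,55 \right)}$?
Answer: $\frac{58465}{21} \approx 2784.0$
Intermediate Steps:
$2784 + U{\left(58,55 \right)} = 2784 + \frac{1}{-37 + 58} = 2784 + \frac{1}{21} = \frac{58465}{21}$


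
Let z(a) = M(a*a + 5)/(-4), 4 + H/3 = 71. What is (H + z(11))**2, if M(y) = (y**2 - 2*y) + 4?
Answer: 13734436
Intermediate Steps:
H = 201 (H = -12 + 3*71 = -12 + 213 = 201)
M(y) = 4 + y**2 - 2*y
z(a) = 3/2 + a**2/2 - (5 + a**2)**2/4 (z(a) = (4 + (a*a + 5)**2 - 2*(a*a + 5))/(-4) = (4 + (a**2 + 5)**2 - 2*(a**2 + 5))*(-1/4) = (4 + (5 + a**2)**2 - 2*(5 + a**2))*(-1/4) = (4 + (5 + a**2)**2 + (-10 - 2*a**2))*(-1/4) = (-6 + (5 + a**2)**2 - 2*a**2)*(-1/4) = 3/2 + a**2/2 - (5 + a**2)**2/4)
(H + z(11))**2 = (201 + (-19/4 - 2*11**2 - 1/4*11**4))**2 = (201 + (-19/4 - 2*121 - 1/4*14641))**2 = (201 + (-19/4 - 242 - 14641/4))**2 = (201 - 3907)**2 = (-3706)**2 = 13734436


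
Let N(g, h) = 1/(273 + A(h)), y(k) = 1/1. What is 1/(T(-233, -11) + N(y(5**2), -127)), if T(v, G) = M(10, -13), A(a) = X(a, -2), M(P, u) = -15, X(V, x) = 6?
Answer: -279/4184 ≈ -0.066683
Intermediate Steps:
A(a) = 6
T(v, G) = -15
y(k) = 1
N(g, h) = 1/279 (N(g, h) = 1/(273 + 6) = 1/279)
1/(T(-233, -11) + N(y(5**2), -127)) = 1/(-15 + 1/279) = 1/(-4184/279) = -279/4184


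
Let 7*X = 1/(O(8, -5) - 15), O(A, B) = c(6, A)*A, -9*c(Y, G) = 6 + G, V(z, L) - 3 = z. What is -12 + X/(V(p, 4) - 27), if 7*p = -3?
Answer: -56315/4693 ≈ -12.000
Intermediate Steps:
p = -3/7 (p = (1/7)*(-3) = -3/7 ≈ -0.42857)
V(z, L) = 3 + z
c(Y, G) = -2/3 - G/9 (c(Y, G) = -(6 + G)/9 = -2/3 - G/9)
O(A, B) = A*(-2/3 - A/9) (O(A, B) = (-2/3 - A/9)*A = A*(-2/3 - A/9))
X = -9/1729 (X = 1/(7*(-1/9*8*(6 + 8) - 15)) = 1/(7*(-1/9*8*14 - 15)) = 1/(7*(-112/9 - 15)) = 1/(7*(-247/9)) = (1/7)*(-9/247) = -9/1729 ≈ -0.0052053)
-12 + X/(V(p, 4) - 27) = -12 - 9/(1729*((3 - 3/7) - 27)) = -12 - 9/(1729*(18/7 - 27)) = -12 - 9/(1729*(-171/7)) = -12 - 9/1729*(-7/171) = -12 + 1/4693 = -56315/4693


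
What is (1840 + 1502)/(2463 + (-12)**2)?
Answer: 1114/869 ≈ 1.2819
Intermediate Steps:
(1840 + 1502)/(2463 + (-12)**2) = 3342/(2463 + 144) = 3342/2607 = 3342*(1/2607) = 1114/869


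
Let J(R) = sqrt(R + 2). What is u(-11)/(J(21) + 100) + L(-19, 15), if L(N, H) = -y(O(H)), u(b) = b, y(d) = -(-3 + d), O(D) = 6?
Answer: 2621/907 + sqrt(23)/907 ≈ 2.8950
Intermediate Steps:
y(d) = 3 - d
J(R) = sqrt(2 + R)
L(N, H) = 3 (L(N, H) = -(3 - 1*6) = -(3 - 6) = -1*(-3) = 3)
u(-11)/(J(21) + 100) + L(-19, 15) = -11/(sqrt(2 + 21) + 100) + 3 = -11/(sqrt(23) + 100) + 3 = -11/(100 + sqrt(23)) + 3 = 3 - 11/(100 + sqrt(23))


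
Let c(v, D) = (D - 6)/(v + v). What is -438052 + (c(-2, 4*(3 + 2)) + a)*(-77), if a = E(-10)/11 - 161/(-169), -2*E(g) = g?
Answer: -148007109/338 ≈ -4.3789e+5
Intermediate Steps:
E(g) = -g/2
a = 2616/1859 (a = -½*(-10)/11 - 161/(-169) = 5*(1/11) - 161*(-1/169) = 5/11 + 161/169 = 2616/1859 ≈ 1.4072)
c(v, D) = (-6 + D)/(2*v) (c(v, D) = (-6 + D)/((2*v)) = (-6 + D)*(1/(2*v)) = (-6 + D)/(2*v))
-438052 + (c(-2, 4*(3 + 2)) + a)*(-77) = -438052 + ((½)*(-6 + 4*(3 + 2))/(-2) + 2616/1859)*(-77) = -438052 + ((½)*(-½)*(-6 + 4*5) + 2616/1859)*(-77) = -438052 + ((½)*(-½)*(-6 + 20) + 2616/1859)*(-77) = -438052 + ((½)*(-½)*14 + 2616/1859)*(-77) = -438052 + (-7/2 + 2616/1859)*(-77) = -438052 - 7781/3718*(-77) = -438052 + 54467/338 = -148007109/338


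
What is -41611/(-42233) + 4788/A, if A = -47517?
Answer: 591672761/668928487 ≈ 0.88451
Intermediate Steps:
-41611/(-42233) + 4788/A = -41611/(-42233) + 4788/(-47517) = -41611*(-1/42233) + 4788*(-1/47517) = 41611/42233 - 1596/15839 = 591672761/668928487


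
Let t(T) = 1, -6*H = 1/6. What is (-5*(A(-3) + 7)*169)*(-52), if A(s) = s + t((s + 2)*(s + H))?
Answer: 219700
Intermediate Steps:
H = -1/36 (H = -1/6/6 = -1/6*1/6 = -1/36 ≈ -0.027778)
A(s) = 1 + s (A(s) = s + 1 = 1 + s)
(-5*(A(-3) + 7)*169)*(-52) = (-5*((1 - 3) + 7)*169)*(-52) = (-5*(-2 + 7)*169)*(-52) = (-5*5*169)*(-52) = -25*169*(-52) = -4225*(-52) = 219700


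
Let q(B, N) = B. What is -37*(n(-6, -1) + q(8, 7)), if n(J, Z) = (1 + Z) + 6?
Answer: -518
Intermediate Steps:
n(J, Z) = 7 + Z
-37*(n(-6, -1) + q(8, 7)) = -37*((7 - 1) + 8) = -37*(6 + 8) = -37*14 = -518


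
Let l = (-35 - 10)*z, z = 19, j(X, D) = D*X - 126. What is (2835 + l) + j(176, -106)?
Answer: -16802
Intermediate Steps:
j(X, D) = -126 + D*X
l = -855 (l = (-35 - 10)*19 = -45*19 = -855)
(2835 + l) + j(176, -106) = (2835 - 855) + (-126 - 106*176) = 1980 + (-126 - 18656) = 1980 - 18782 = -16802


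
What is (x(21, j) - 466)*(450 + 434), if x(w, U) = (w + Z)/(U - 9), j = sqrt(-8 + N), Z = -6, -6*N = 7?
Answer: -223577744/541 - 13260*I*sqrt(330)/541 ≈ -4.1327e+5 - 445.25*I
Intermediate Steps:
N = -7/6 (N = -1/6*7 = -7/6 ≈ -1.1667)
j = I*sqrt(330)/6 (j = sqrt(-8 - 7/6) = sqrt(-55/6) = I*sqrt(330)/6 ≈ 3.0276*I)
x(w, U) = (-6 + w)/(-9 + U) (x(w, U) = (w - 6)/(U - 9) = (-6 + w)/(-9 + U))
(x(21, j) - 466)*(450 + 434) = ((-6 + 21)/(-9 + I*sqrt(330)/6) - 466)*(450 + 434) = (15/(-9 + I*sqrt(330)/6) - 466)*884 = (-466 + 15/(-9 + I*sqrt(330)/6))*884 = -411944 + 13260/(-9 + I*sqrt(330)/6)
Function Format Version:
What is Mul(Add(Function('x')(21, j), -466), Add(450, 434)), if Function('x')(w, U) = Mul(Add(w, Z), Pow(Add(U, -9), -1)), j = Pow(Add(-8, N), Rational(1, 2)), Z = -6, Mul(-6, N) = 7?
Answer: Add(Rational(-223577744, 541), Mul(Rational(-13260, 541), I, Pow(330, Rational(1, 2)))) ≈ Add(-4.1327e+5, Mul(-445.25, I))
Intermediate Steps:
N = Rational(-7, 6) (N = Mul(Rational(-1, 6), 7) = Rational(-7, 6) ≈ -1.1667)
j = Mul(Rational(1, 6), I, Pow(330, Rational(1, 2))) (j = Pow(Add(-8, Rational(-7, 6)), Rational(1, 2)) = Pow(Rational(-55, 6), Rational(1, 2)) = Mul(Rational(1, 6), I, Pow(330, Rational(1, 2))) ≈ Mul(3.0276, I))
Function('x')(w, U) = Mul(Pow(Add(-9, U), -1), Add(-6, w)) (Function('x')(w, U) = Mul(Add(w, -6), Pow(Add(U, -9), -1)) = Mul(Add(-6, w), Pow(Add(-9, U), -1)) = Mul(Pow(Add(-9, U), -1), Add(-6, w)))
Mul(Add(Function('x')(21, j), -466), Add(450, 434)) = Mul(Add(Mul(Pow(Add(-9, Mul(Rational(1, 6), I, Pow(330, Rational(1, 2)))), -1), Add(-6, 21)), -466), Add(450, 434)) = Mul(Add(Mul(Pow(Add(-9, Mul(Rational(1, 6), I, Pow(330, Rational(1, 2)))), -1), 15), -466), 884) = Mul(Add(Mul(15, Pow(Add(-9, Mul(Rational(1, 6), I, Pow(330, Rational(1, 2)))), -1)), -466), 884) = Mul(Add(-466, Mul(15, Pow(Add(-9, Mul(Rational(1, 6), I, Pow(330, Rational(1, 2)))), -1))), 884) = Add(-411944, Mul(13260, Pow(Add(-9, Mul(Rational(1, 6), I, Pow(330, Rational(1, 2)))), -1)))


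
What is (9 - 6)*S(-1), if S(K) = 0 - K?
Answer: 3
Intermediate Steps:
S(K) = -K
(9 - 6)*S(-1) = (9 - 6)*(-1*(-1)) = 3*1 = 3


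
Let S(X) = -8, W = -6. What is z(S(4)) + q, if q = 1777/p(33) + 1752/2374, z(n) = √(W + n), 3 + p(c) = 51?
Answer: 2151347/56976 + I*√14 ≈ 37.759 + 3.7417*I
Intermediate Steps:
p(c) = 48 (p(c) = -3 + 51 = 48)
z(n) = √(-6 + n)
q = 2151347/56976 (q = 1777/48 + 1752/2374 = 1777*(1/48) + 1752*(1/2374) = 1777/48 + 876/1187 = 2151347/56976 ≈ 37.759)
z(S(4)) + q = √(-6 - 8) + 2151347/56976 = √(-14) + 2151347/56976 = I*√14 + 2151347/56976 = 2151347/56976 + I*√14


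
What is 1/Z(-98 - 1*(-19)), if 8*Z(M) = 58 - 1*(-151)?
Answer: 8/209 ≈ 0.038278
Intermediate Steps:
Z(M) = 209/8 (Z(M) = (58 - 1*(-151))/8 = (58 + 151)/8 = (⅛)*209 = 209/8)
1/Z(-98 - 1*(-19)) = 1/(209/8) = 8/209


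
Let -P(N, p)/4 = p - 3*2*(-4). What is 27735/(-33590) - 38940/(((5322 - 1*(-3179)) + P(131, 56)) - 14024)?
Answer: 229187799/39253274 ≈ 5.8387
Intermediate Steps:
P(N, p) = -96 - 4*p (P(N, p) = -4*(p - 3*2*(-4)) = -4*(p - 6*(-4)) = -4*(p + 24) = -4*(24 + p) = -96 - 4*p)
27735/(-33590) - 38940/(((5322 - 1*(-3179)) + P(131, 56)) - 14024) = 27735/(-33590) - 38940/(((5322 - 1*(-3179)) + (-96 - 4*56)) - 14024) = 27735*(-1/33590) - 38940/(((5322 + 3179) + (-96 - 224)) - 14024) = -5547/6718 - 38940/((8501 - 320) - 14024) = -5547/6718 - 38940/(8181 - 14024) = -5547/6718 - 38940/(-5843) = -5547/6718 - 38940*(-1/5843) = -5547/6718 + 38940/5843 = 229187799/39253274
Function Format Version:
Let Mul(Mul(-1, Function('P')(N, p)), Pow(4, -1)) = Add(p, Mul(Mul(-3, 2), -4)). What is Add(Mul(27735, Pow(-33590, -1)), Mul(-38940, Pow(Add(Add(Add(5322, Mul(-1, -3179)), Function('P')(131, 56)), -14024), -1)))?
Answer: Rational(229187799, 39253274) ≈ 5.8387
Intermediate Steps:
Function('P')(N, p) = Add(-96, Mul(-4, p)) (Function('P')(N, p) = Mul(-4, Add(p, Mul(Mul(-3, 2), -4))) = Mul(-4, Add(p, Mul(-6, -4))) = Mul(-4, Add(p, 24)) = Mul(-4, Add(24, p)) = Add(-96, Mul(-4, p)))
Add(Mul(27735, Pow(-33590, -1)), Mul(-38940, Pow(Add(Add(Add(5322, Mul(-1, -3179)), Function('P')(131, 56)), -14024), -1))) = Add(Mul(27735, Pow(-33590, -1)), Mul(-38940, Pow(Add(Add(Add(5322, Mul(-1, -3179)), Add(-96, Mul(-4, 56))), -14024), -1))) = Add(Mul(27735, Rational(-1, 33590)), Mul(-38940, Pow(Add(Add(Add(5322, 3179), Add(-96, -224)), -14024), -1))) = Add(Rational(-5547, 6718), Mul(-38940, Pow(Add(Add(8501, -320), -14024), -1))) = Add(Rational(-5547, 6718), Mul(-38940, Pow(Add(8181, -14024), -1))) = Add(Rational(-5547, 6718), Mul(-38940, Pow(-5843, -1))) = Add(Rational(-5547, 6718), Mul(-38940, Rational(-1, 5843))) = Add(Rational(-5547, 6718), Rational(38940, 5843)) = Rational(229187799, 39253274)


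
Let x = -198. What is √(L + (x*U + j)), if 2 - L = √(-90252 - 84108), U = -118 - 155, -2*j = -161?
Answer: √(216546 - 8*I*√43590)/2 ≈ 232.67 - 0.89732*I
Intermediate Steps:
j = 161/2 (j = -½*(-161) = 161/2 ≈ 80.500)
U = -273
L = 2 - 2*I*√43590 (L = 2 - √(-90252 - 84108) = 2 - √(-174360) = 2 - 2*I*√43590 ≈ 2.0 - 417.56*I)
√(L + (x*U + j)) = √((2 - 2*I*√43590) + (-198*(-273) + 161/2)) = √((2 - 2*I*√43590) + (54054 + 161/2)) = √((2 - 2*I*√43590) + 108269/2) = √(108273/2 - 2*I*√43590)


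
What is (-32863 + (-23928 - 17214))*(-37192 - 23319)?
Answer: 4478116555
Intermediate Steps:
(-32863 + (-23928 - 17214))*(-37192 - 23319) = (-32863 - 41142)*(-60511) = -74005*(-60511) = 4478116555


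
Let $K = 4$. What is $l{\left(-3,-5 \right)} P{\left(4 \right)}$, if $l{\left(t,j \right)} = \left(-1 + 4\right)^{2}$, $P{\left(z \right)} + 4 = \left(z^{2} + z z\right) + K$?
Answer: $288$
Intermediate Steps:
$P{\left(z \right)} = 2 z^{2}$ ($P{\left(z \right)} = -4 + \left(\left(z^{2} + z z\right) + 4\right) = -4 + \left(\left(z^{2} + z^{2}\right) + 4\right) = -4 + \left(2 z^{2} + 4\right) = -4 + \left(4 + 2 z^{2}\right) = 2 z^{2}$)
$l{\left(t,j \right)} = 9$ ($l{\left(t,j \right)} = 3^{2} = 9$)
$l{\left(-3,-5 \right)} P{\left(4 \right)} = 9 \cdot 2 \cdot 4^{2} = 9 \cdot 2 \cdot 16 = 9 \cdot 32 = 288$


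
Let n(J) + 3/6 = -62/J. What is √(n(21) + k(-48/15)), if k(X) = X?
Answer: I*√293370/210 ≈ 2.5792*I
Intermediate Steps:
n(J) = -½ - 62/J
√(n(21) + k(-48/15)) = √((½)*(-124 - 1*21)/21 - 48/15) = √((½)*(1/21)*(-124 - 21) - 48*1/15) = √((½)*(1/21)*(-145) - 16/5) = √(-145/42 - 16/5) = √(-1397/210) = I*√293370/210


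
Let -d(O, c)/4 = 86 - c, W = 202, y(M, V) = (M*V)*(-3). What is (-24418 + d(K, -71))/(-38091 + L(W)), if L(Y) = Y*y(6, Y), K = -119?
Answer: 25046/772563 ≈ 0.032419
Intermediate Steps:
y(M, V) = -3*M*V
d(O, c) = -344 + 4*c (d(O, c) = -4*(86 - c) = -344 + 4*c)
L(Y) = -18*Y² (L(Y) = Y*(-3*6*Y) = Y*(-18*Y) = -18*Y²)
(-24418 + d(K, -71))/(-38091 + L(W)) = (-24418 + (-344 + 4*(-71)))/(-38091 - 18*202²) = (-24418 + (-344 - 284))/(-38091 - 18*40804) = (-24418 - 628)/(-38091 - 734472) = -25046/(-772563) = -25046*(-1/772563) = 25046/772563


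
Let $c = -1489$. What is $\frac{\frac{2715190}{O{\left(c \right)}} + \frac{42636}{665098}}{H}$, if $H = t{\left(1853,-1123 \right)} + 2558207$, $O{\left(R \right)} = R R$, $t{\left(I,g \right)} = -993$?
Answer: $\frac{475099152394}{942718694618719403} \approx 5.0397 \cdot 10^{-7}$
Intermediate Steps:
$O{\left(R \right)} = R^{2}$
$H = 2557214$ ($H = -993 + 2558207 = 2557214$)
$\frac{\frac{2715190}{O{\left(c \right)}} + \frac{42636}{665098}}{H} = \frac{\frac{2715190}{\left(-1489\right)^{2}} + \frac{42636}{665098}}{2557214} = \left(\frac{2715190}{2217121} + 42636 \cdot \frac{1}{665098}\right) \frac{1}{2557214} = \left(2715190 \cdot \frac{1}{2217121} + \frac{21318}{332549}\right) \frac{1}{2557214} = \left(\frac{2715190}{2217121} + \frac{21318}{332549}\right) \frac{1}{2557214} = \frac{950198304788}{737301371429} \cdot \frac{1}{2557214} = \frac{475099152394}{942718694618719403}$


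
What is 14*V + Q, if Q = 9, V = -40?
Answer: -551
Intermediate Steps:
14*V + Q = 14*(-40) + 9 = -560 + 9 = -551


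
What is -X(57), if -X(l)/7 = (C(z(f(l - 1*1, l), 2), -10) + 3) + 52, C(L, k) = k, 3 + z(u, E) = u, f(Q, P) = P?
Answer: 315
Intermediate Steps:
z(u, E) = -3 + u
X(l) = -315 (X(l) = -7*((-10 + 3) + 52) = -7*(-7 + 52) = -7*45 = -315)
-X(57) = -1*(-315) = 315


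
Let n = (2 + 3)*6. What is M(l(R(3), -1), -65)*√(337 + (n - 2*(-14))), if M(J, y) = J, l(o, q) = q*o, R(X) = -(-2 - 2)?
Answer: -4*√395 ≈ -79.498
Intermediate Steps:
R(X) = 4 (R(X) = -1*(-4) = 4)
n = 30 (n = 5*6 = 30)
l(o, q) = o*q
M(l(R(3), -1), -65)*√(337 + (n - 2*(-14))) = (4*(-1))*√(337 + (30 - 2*(-14))) = -4*√(337 + (30 + 28)) = -4*√(337 + 58) = -4*√395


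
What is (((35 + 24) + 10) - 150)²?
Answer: 6561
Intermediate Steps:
(((35 + 24) + 10) - 150)² = ((59 + 10) - 150)² = (69 - 150)² = (-81)² = 6561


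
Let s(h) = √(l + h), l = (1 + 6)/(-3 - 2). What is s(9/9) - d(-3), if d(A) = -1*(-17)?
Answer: -17 + I*√10/5 ≈ -17.0 + 0.63246*I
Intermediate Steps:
l = -7/5 (l = 7/(-5) = 7*(-⅕) = -7/5 ≈ -1.4000)
d(A) = 17
s(h) = √(-7/5 + h)
s(9/9) - d(-3) = √(-35 + 25*(9/9))/5 - 1*17 = √(-35 + 25*(9*(⅑)))/5 - 17 = √(-35 + 25*1)/5 - 17 = √(-35 + 25)/5 - 17 = √(-10)/5 - 17 = (I*√10)/5 - 17 = I*√10/5 - 17 = -17 + I*√10/5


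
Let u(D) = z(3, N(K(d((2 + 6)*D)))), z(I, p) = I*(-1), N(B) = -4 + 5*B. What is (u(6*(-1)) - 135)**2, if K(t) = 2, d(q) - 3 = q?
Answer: 19044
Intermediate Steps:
d(q) = 3 + q
z(I, p) = -I
u(D) = -3 (u(D) = -1*3 = -3)
(u(6*(-1)) - 135)**2 = (-3 - 135)**2 = (-138)**2 = 19044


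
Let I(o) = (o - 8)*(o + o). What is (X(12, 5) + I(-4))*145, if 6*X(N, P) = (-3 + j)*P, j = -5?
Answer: 38860/3 ≈ 12953.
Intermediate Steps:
X(N, P) = -4*P/3 (X(N, P) = ((-3 - 5)*P)/6 = (-8*P)/6 = -4*P/3)
I(o) = 2*o*(-8 + o) (I(o) = (-8 + o)*(2*o) = 2*o*(-8 + o))
(X(12, 5) + I(-4))*145 = (-4/3*5 + 2*(-4)*(-8 - 4))*145 = (-20/3 + 2*(-4)*(-12))*145 = (-20/3 + 96)*145 = (268/3)*145 = 38860/3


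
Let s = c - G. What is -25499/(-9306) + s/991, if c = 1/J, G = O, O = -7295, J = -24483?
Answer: 760252470317/75262749606 ≈ 10.101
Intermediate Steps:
G = -7295
c = -1/24483 (c = 1/(-24483) = -1/24483 ≈ -4.0845e-5)
s = 178603484/24483 (s = -1/24483 - 1*(-7295) = -1/24483 + 7295 = 178603484/24483 ≈ 7295.0)
-25499/(-9306) + s/991 = -25499/(-9306) + (178603484/24483)/991 = -25499*(-1/9306) + (178603484/24483)*(1/991) = 25499/9306 + 178603484/24262653 = 760252470317/75262749606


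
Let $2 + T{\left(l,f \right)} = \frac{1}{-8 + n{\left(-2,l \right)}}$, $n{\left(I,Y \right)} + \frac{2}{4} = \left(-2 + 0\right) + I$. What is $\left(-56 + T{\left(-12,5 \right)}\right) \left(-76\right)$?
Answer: $\frac{110352}{25} \approx 4414.1$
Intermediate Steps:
$n{\left(I,Y \right)} = - \frac{5}{2} + I$ ($n{\left(I,Y \right)} = - \frac{1}{2} + \left(\left(-2 + 0\right) + I\right) = - \frac{1}{2} + \left(-2 + I\right) = - \frac{5}{2} + I$)
$T{\left(l,f \right)} = - \frac{52}{25}$ ($T{\left(l,f \right)} = -2 + \frac{1}{-8 - \frac{9}{2}} = -2 + \frac{1}{- \frac{25}{2}} = -2 - \frac{2}{25} = - \frac{52}{25}$)
$\left(-56 + T{\left(-12,5 \right)}\right) \left(-76\right) = \left(-56 - \frac{52}{25}\right) \left(-76\right) = \left(- \frac{1452}{25}\right) \left(-76\right) = \frac{110352}{25}$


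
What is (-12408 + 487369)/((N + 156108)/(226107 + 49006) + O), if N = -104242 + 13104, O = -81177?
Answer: -130667945593/22332783031 ≈ -5.8509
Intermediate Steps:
N = -91138
(-12408 + 487369)/((N + 156108)/(226107 + 49006) + O) = (-12408 + 487369)/((-91138 + 156108)/(226107 + 49006) - 81177) = 474961/(64970/275113 - 81177) = 474961/(-22332783031/275113) = 474961*(-275113/22332783031) = -130667945593/22332783031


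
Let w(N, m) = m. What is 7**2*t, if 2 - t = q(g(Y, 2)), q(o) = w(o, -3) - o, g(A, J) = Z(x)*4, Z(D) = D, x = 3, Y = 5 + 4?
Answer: 833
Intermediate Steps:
Y = 9
g(A, J) = 12 (g(A, J) = 3*4 = 12)
q(o) = -3 - o
t = 17 (t = 2 - (-3 - 1*12) = 2 - (-3 - 12) = 2 - 1*(-15) = 2 + 15 = 17)
7**2*t = 7**2*17 = 49*17 = 833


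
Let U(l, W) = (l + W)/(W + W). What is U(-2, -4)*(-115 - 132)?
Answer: -741/4 ≈ -185.25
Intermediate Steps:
U(l, W) = (W + l)/(2*W) (U(l, W) = (W + l)/((2*W)) = (W + l)*(1/(2*W)) = (W + l)/(2*W))
U(-2, -4)*(-115 - 132) = ((1/2)*(-4 - 2)/(-4))*(-115 - 132) = ((1/2)*(-1/4)*(-6))*(-247) = (3/4)*(-247) = -741/4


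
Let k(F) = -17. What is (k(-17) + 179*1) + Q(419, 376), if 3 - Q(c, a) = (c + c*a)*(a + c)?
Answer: -125580420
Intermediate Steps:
Q(c, a) = 3 - (a + c)*(c + a*c) (Q(c, a) = 3 - (c + c*a)*(a + c) = 3 - (c + a*c)*(a + c) = 3 - (a + c)*(c + a*c))
(k(-17) + 179*1) + Q(419, 376) = (-17 + 179*1) + (3 - 1*419² - 1*376*419 - 1*376*419² - 1*419*376²) = (-17 + 179) + (3 - 1*175561 - 157544 - 1*376*175561 - 1*419*141376) = 162 + (3 - 175561 - 157544 - 66010936 - 59236544) = 162 - 125580582 = -125580420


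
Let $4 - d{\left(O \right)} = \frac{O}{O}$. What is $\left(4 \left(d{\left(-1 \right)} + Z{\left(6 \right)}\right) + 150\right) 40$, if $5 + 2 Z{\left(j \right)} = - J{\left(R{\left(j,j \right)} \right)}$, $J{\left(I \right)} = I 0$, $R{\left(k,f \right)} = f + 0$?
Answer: $6080$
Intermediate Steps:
$R{\left(k,f \right)} = f$
$d{\left(O \right)} = 3$ ($d{\left(O \right)} = 4 - \frac{O}{O} = 4 - 1 = 3$)
$J{\left(I \right)} = 0$
$Z{\left(j \right)} = - \frac{5}{2}$ ($Z{\left(j \right)} = - \frac{5}{2} + \frac{\left(-1\right) 0}{2} = - \frac{5}{2} + \frac{1}{2} \cdot 0 = - \frac{5}{2} + 0 = - \frac{5}{2}$)
$\left(4 \left(d{\left(-1 \right)} + Z{\left(6 \right)}\right) + 150\right) 40 = \left(4 \left(3 - \frac{5}{2}\right) + 150\right) 40 = \left(4 \cdot \frac{1}{2} + 150\right) 40 = \left(2 + 150\right) 40 = 152 \cdot 40 = 6080$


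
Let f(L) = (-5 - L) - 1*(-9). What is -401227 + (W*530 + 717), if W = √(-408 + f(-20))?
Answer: -400510 + 4240*I*√6 ≈ -4.0051e+5 + 10386.0*I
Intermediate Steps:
f(L) = 4 - L (f(L) = (-5 - L) + 9 = 4 - L)
W = 8*I*√6 (W = √(-408 + (4 - 1*(-20))) = √(-408 + (4 + 20)) = √(-408 + 24) = √(-384) = 8*I*√6 ≈ 19.596*I)
-401227 + (W*530 + 717) = -401227 + ((8*I*√6)*530 + 717) = -401227 + (4240*I*√6 + 717) = -401227 + (717 + 4240*I*√6) = -400510 + 4240*I*√6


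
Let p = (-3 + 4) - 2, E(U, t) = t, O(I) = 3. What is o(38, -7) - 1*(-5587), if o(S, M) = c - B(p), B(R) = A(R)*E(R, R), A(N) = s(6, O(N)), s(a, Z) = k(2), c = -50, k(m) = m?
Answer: 5539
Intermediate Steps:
p = -1 (p = 1 - 2 = -1)
s(a, Z) = 2
A(N) = 2
B(R) = 2*R
o(S, M) = -48 (o(S, M) = -50 - 2*(-1) = -50 - 1*(-2) = -50 + 2 = -48)
o(38, -7) - 1*(-5587) = -48 - 1*(-5587) = -48 + 5587 = 5539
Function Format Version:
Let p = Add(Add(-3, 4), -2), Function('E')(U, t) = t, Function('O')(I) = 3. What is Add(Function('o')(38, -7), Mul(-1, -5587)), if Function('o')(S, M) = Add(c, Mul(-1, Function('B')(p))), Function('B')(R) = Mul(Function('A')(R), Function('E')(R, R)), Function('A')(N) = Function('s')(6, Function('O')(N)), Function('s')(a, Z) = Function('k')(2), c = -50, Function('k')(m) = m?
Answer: 5539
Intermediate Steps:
p = -1 (p = Add(1, -2) = -1)
Function('s')(a, Z) = 2
Function('A')(N) = 2
Function('B')(R) = Mul(2, R)
Function('o')(S, M) = -48 (Function('o')(S, M) = Add(-50, Mul(-1, Mul(2, -1))) = Add(-50, Mul(-1, -2)) = Add(-50, 2) = -48)
Add(Function('o')(38, -7), Mul(-1, -5587)) = Add(-48, Mul(-1, -5587)) = Add(-48, 5587) = 5539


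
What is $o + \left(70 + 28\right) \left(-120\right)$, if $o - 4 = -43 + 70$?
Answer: $-11729$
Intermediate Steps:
$o = 31$ ($o = 4 + \left(-43 + 70\right) = 4 + 27 = 31$)
$o + \left(70 + 28\right) \left(-120\right) = 31 + \left(70 + 28\right) \left(-120\right) = 31 + 98 \left(-120\right) = 31 - 11760 = -11729$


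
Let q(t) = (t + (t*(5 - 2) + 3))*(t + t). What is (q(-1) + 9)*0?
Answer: 0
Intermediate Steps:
q(t) = 2*t*(3 + 4*t) (q(t) = (t + (t*3 + 3))*(2*t) = (t + (3*t + 3))*(2*t) = (t + (3 + 3*t))*(2*t) = (3 + 4*t)*(2*t) = 2*t*(3 + 4*t))
(q(-1) + 9)*0 = (2*(-1)*(3 + 4*(-1)) + 9)*0 = (2*(-1)*(3 - 4) + 9)*0 = (2*(-1)*(-1) + 9)*0 = (2 + 9)*0 = 11*0 = 0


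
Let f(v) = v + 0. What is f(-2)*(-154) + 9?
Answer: 317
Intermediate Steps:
f(v) = v
f(-2)*(-154) + 9 = -2*(-154) + 9 = 308 + 9 = 317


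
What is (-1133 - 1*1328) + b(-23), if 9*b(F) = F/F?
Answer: -22148/9 ≈ -2460.9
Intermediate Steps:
b(F) = ⅑ (b(F) = (F/F)/9 = (⅑)*1 = ⅑)
(-1133 - 1*1328) + b(-23) = (-1133 - 1*1328) + ⅑ = (-1133 - 1328) + ⅑ = -2461 + ⅑ = -22148/9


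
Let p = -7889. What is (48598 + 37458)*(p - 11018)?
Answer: -1627060792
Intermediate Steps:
(48598 + 37458)*(p - 11018) = (48598 + 37458)*(-7889 - 11018) = 86056*(-18907) = -1627060792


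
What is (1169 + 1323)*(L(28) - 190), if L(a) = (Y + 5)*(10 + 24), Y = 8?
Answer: 627984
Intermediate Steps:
L(a) = 442 (L(a) = (8 + 5)*(10 + 24) = 13*34 = 442)
(1169 + 1323)*(L(28) - 190) = (1169 + 1323)*(442 - 190) = 2492*252 = 627984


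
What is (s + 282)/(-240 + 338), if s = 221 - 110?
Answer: 393/98 ≈ 4.0102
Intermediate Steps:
s = 111
(s + 282)/(-240 + 338) = (111 + 282)/(-240 + 338) = 393/98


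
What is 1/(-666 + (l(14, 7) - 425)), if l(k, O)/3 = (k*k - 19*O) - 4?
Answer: -1/914 ≈ -0.0010941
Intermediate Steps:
l(k, O) = -12 - 57*O + 3*k² (l(k, O) = 3*((k*k - 19*O) - 4) = 3*((k² - 19*O) - 4) = 3*(-4 + k² - 19*O) = -12 - 57*O + 3*k²)
1/(-666 + (l(14, 7) - 425)) = 1/(-666 + ((-12 - 57*7 + 3*14²) - 425)) = 1/(-666 + ((-12 - 399 + 3*196) - 425)) = 1/(-666 + ((-12 - 399 + 588) - 425)) = 1/(-666 + (177 - 425)) = 1/(-666 - 248) = 1/(-914) = -1/914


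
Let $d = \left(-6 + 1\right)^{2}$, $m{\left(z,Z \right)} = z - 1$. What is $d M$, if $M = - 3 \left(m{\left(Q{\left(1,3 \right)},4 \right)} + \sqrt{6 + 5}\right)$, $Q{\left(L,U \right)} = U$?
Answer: $-150 - 75 \sqrt{11} \approx -398.75$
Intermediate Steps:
$m{\left(z,Z \right)} = -1 + z$ ($m{\left(z,Z \right)} = z - 1 = -1 + z$)
$d = 25$ ($d = \left(-5\right)^{2} = 25$)
$M = -6 - 3 \sqrt{11}$ ($M = - 3 \left(\left(-1 + 3\right) + \sqrt{6 + 5}\right) = - 3 \left(2 + \sqrt{11}\right) = -6 - 3 \sqrt{11} \approx -15.95$)
$d M = 25 \left(-6 - 3 \sqrt{11}\right) = -150 - 75 \sqrt{11}$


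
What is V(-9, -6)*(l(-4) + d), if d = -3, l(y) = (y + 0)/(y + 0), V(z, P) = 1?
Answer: -2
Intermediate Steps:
l(y) = 1 (l(y) = y/y = 1)
V(-9, -6)*(l(-4) + d) = 1*(1 - 3) = 1*(-2) = -2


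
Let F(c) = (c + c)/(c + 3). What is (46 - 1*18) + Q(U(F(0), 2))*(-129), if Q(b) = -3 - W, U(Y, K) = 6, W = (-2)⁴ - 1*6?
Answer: 1705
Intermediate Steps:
F(c) = 2*c/(3 + c) (F(c) = (2*c)/(3 + c) = 2*c/(3 + c))
W = 10 (W = 16 - 6 = 10)
Q(b) = -13 (Q(b) = -3 - 1*10 = -3 - 10 = -13)
(46 - 1*18) + Q(U(F(0), 2))*(-129) = (46 - 1*18) - 13*(-129) = (46 - 18) + 1677 = 28 + 1677 = 1705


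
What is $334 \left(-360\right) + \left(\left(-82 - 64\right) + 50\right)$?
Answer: $-120336$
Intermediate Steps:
$334 \left(-360\right) + \left(\left(-82 - 64\right) + 50\right) = -120240 + \left(-146 + 50\right) = -120240 - 96 = -120336$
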